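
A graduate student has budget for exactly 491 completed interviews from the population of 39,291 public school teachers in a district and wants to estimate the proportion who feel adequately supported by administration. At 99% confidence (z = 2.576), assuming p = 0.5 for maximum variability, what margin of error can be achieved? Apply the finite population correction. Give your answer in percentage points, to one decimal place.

5.8

Finite-population factor: (N−n)/(N−1) = (39291−491)/(39291−1) = 0.9875.
SE(p̂) = √[p(1−p)/n · (N−n)/(N−1)] = √[0.2500/491 × 0.9875] = 0.02242.
E = z × SE = 2.576 × 0.02242 = 0.05776 ≈ 5.8 percentage points.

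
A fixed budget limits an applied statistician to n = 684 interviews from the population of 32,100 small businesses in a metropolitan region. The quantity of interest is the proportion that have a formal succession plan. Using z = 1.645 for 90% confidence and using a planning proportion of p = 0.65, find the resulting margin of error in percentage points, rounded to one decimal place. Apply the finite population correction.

3.0

Finite-population factor: (N−n)/(N−1) = (32100−684)/(32100−1) = 0.9787.
SE(p̂) = √[p(1−p)/n · (N−n)/(N−1)] = √[0.2275/684 × 0.9787] = 0.01804.
E = z × SE = 1.645 × 0.01804 = 0.02968 ≈ 3.0 percentage points.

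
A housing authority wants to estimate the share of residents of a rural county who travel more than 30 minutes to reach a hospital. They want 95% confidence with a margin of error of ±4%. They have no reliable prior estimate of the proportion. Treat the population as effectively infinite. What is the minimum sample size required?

For 95% confidence, z = 1.960.
With no prior estimate, use p = 0.5, giving p(1−p) = 0.25.
n = z²·p(1−p)/E² = 1.960² × 0.2500 / 0.040² = 3.8416 × 0.2500 / 0.001600 ≈ 600.25.
Rounding up gives n = 601.

601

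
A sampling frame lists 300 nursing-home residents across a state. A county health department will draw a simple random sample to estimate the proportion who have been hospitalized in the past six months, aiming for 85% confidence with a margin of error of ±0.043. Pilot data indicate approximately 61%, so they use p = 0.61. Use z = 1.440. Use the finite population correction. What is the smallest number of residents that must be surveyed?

142

Unadjusted: n₀ = 1.440² × 0.61 × 0.39 / 0.043² ≈ 266.80, so n₀ = 267.
Finite population correction with N = 300: n = n₀ / (1 + (n₀−1)/N) = 267 / (1 + 266/300) = 267 / 1.8867 ≈ 141.52.
Rounding up, n = 142.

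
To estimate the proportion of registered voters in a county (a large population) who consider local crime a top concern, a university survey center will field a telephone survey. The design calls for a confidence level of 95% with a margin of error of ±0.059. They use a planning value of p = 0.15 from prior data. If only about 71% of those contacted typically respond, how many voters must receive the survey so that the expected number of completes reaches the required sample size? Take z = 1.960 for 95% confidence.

199

Completed interviews needed: n₀ = 1.960² × 0.1275 / 0.059² ≈ 140.71 → 141.
At a 71% response rate, contacts needed = 141 / 0.71 ≈ 198.59 → 199.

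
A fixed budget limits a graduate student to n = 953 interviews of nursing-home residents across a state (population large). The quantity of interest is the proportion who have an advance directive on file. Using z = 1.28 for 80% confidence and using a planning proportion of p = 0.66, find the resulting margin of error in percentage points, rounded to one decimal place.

2.0

SE(p̂) = √[p(1−p)/n] = √[0.2244/953] = 0.01534.
E = z × SE = 1.28 × 0.01534 = 0.01964, or 2.0 percentage points.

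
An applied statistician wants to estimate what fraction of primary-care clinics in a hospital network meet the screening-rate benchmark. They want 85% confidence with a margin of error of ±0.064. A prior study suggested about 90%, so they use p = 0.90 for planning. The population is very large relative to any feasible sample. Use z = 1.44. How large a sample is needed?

46

With p = 0.90, p(1−p) = 0.0900.
n = z²·p(1−p)/E² = 1.44² × 0.0900 / 0.064² = 2.0736 × 0.0900 / 0.004096 ≈ 45.56.
Rounding up gives n = 46.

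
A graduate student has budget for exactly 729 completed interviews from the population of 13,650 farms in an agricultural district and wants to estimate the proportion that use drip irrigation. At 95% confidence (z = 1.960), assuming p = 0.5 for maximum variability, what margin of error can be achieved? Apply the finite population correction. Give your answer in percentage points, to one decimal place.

3.5

Finite-population factor: (N−n)/(N−1) = (13650−729)/(13650−1) = 0.9467.
SE(p̂) = √[p(1−p)/n · (N−n)/(N−1)] = √[0.2500/729 × 0.9467] = 0.01802.
E = z × SE = 1.960 × 0.01802 = 0.03532 ≈ 3.5 percentage points.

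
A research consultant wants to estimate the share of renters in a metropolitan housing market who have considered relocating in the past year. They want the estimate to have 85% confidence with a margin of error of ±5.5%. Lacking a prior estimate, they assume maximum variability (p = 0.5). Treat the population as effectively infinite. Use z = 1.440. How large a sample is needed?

With p = 0.5, p(1−p) = 0.25.
n = z²·p(1−p)/E² = 1.440² × 0.2500 / 0.055² = 2.0736 × 0.2500 / 0.003025 ≈ 171.37.
Rounding up gives n = 172.

172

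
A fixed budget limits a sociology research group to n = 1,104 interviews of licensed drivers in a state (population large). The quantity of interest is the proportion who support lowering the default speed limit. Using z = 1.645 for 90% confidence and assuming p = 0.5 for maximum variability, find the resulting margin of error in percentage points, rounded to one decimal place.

SE(p̂) = √[p(1−p)/n] = √[0.2500/1104] = 0.01505.
E = z × SE = 1.645 × 0.01505 = 0.02475, or 2.5 percentage points.

2.5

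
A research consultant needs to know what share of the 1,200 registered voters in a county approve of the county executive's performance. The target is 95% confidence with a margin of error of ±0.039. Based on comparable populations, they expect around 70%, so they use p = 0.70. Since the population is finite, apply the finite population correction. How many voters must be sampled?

369

For 95% confidence, z = 1.96.
Unadjusted: n₀ = 1.96² × 0.70 × 0.30 / 0.039² ≈ 530.40, so n₀ = 531.
Finite population correction with N = 1,200: n = n₀ / (1 + (n₀−1)/N) = 531 / (1 + 530/1200) = 531 / 1.4417 ≈ 368.32.
Rounding up, n = 369.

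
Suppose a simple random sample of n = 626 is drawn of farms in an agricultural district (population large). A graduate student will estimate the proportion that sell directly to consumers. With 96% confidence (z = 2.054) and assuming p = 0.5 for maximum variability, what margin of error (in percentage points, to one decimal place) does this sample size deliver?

SE(p̂) = √[p(1−p)/n] = √[0.2500/626] = 0.01998.
E = z × SE = 2.054 × 0.01998 = 0.04105, or 4.1 percentage points.

4.1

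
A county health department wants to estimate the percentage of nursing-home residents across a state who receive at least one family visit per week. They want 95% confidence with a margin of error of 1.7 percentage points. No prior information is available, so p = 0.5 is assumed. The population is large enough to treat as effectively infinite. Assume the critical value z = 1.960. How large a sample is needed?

With p = 0.5, p(1−p) = 0.25.
n = z²·p(1−p)/E² = 1.960² × 0.2500 / 0.017² = 3.8416 × 0.2500 / 0.000289 ≈ 3323.18.
Rounding up gives n = 3324.

3324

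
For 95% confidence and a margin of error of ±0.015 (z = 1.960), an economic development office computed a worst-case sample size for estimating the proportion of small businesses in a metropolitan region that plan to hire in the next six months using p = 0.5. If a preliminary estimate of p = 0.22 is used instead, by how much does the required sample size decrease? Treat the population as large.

Conservative (p = 0.5): n = 1.960² × 0.25 / 0.015² ≈ 4268.44 → 4269.
Using p = 0.22: p(1−p) = 0.1716, so n = 1.960² × 0.1716 / 0.015² ≈ 2929.86 → 2930.
Reduction: 4269 − 2930 = 1339.

1339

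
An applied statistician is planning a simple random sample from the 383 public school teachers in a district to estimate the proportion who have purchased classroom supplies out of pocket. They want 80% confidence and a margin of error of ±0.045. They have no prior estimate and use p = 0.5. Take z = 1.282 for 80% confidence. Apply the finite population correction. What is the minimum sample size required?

Unadjusted: n₀ = 1.282² × 0.50 × 0.50 / 0.045² ≈ 202.90, so n₀ = 203.
Finite population correction with N = 383: n = n₀ / (1 + (n₀−1)/N) = 203 / (1 + 202/383) = 203 / 1.5274 ≈ 132.90.
Rounding up, n = 133.

133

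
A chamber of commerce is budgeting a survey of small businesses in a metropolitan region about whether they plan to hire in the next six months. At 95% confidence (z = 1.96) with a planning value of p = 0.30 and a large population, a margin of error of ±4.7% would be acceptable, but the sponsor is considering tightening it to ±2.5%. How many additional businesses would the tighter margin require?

At ±4.7%: n = 1.96² × 0.2100 / 0.047² ≈ 365.20 → 366.
At ±2.5%: n = 1.96² × 0.2100 / 0.025² ≈ 1290.78 → 1291.
Additional respondents: 1291 − 366 = 925.

925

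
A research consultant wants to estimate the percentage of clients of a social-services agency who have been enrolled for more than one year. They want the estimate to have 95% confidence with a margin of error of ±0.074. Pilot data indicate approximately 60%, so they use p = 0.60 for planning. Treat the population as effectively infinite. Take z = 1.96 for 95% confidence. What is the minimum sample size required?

169

With p = 0.60, p(1−p) = 0.2400.
n = z²·p(1−p)/E² = 1.96² × 0.2400 / 0.074² = 3.8416 × 0.2400 / 0.005476 ≈ 168.37.
Rounding up gives n = 169.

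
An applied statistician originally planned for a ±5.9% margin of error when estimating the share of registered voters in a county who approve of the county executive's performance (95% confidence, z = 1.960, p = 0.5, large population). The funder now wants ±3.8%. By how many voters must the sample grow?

At ±5.9%: n = 1.960² × 0.2500 / 0.059² ≈ 275.90 → 276.
At ±3.8%: n = 1.960² × 0.2500 / 0.038² ≈ 665.10 → 666.
Additional respondents: 666 − 276 = 390.

390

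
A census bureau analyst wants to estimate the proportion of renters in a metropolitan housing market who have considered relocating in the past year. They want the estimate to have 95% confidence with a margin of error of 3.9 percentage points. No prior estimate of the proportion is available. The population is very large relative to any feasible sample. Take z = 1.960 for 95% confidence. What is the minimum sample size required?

With no prior estimate, use p = 0.5, giving p(1−p) = 0.25.
n = z²·p(1−p)/E² = 1.960² × 0.2500 / 0.039² = 3.8416 × 0.2500 / 0.001521 ≈ 631.43.
Rounding up gives n = 632.

632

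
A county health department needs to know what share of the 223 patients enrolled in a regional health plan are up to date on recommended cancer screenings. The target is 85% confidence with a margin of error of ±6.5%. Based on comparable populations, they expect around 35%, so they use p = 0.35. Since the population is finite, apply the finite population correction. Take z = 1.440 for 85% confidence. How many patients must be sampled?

75

Unadjusted: n₀ = 1.440² × 0.35 × 0.65 / 0.065² ≈ 111.66, so n₀ = 112.
Finite population correction with N = 223: n = n₀ / (1 + (n₀−1)/N) = 112 / (1 + 111/223) = 112 / 1.4978 ≈ 74.78.
Rounding up, n = 75.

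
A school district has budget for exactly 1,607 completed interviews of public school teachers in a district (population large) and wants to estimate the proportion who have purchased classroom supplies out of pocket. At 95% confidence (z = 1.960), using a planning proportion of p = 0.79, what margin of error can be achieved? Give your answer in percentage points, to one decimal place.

SE(p̂) = √[p(1−p)/n] = √[0.1659/1607] = 0.01016.
E = z × SE = 1.960 × 0.01016 = 0.01991, or 2.0 percentage points.

2.0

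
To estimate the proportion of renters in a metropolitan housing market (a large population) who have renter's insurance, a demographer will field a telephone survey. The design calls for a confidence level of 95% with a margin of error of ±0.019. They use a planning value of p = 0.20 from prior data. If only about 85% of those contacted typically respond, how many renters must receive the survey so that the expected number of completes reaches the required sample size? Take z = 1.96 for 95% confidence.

Completed interviews needed: n₀ = 1.96² × 0.1600 / 0.019² ≈ 1702.65 → 1703.
At an 85% response rate, contacts needed = 1703 / 0.85 ≈ 2003.53 → 2004.

2004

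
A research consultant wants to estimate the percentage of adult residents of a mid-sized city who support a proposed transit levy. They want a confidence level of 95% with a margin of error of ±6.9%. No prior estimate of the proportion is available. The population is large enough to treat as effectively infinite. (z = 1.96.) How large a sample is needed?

With no prior estimate, use p = 0.5, giving p(1−p) = 0.25.
n = z²·p(1−p)/E² = 1.96² × 0.2500 / 0.069² = 3.8416 × 0.2500 / 0.004761 ≈ 201.72.
Rounding up gives n = 202.

202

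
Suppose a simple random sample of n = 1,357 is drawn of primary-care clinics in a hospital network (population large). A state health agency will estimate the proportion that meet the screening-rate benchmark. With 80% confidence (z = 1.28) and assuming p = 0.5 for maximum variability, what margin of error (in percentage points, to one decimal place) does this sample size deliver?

1.7

SE(p̂) = √[p(1−p)/n] = √[0.2500/1357] = 0.01357.
E = z × SE = 1.28 × 0.01357 = 0.01737, or 1.7 percentage points.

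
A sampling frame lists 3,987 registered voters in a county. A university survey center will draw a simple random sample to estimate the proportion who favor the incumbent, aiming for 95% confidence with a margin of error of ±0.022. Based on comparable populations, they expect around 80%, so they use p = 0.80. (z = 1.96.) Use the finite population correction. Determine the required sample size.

964

Unadjusted: n₀ = 1.96² × 0.80 × 0.20 / 0.022² ≈ 1269.95, so n₀ = 1270.
Finite population correction with N = 3,987: n = n₀ / (1 + (n₀−1)/N) = 1270 / (1 + 1269/3987) = 1270 / 1.3183 ≈ 963.37.
Rounding up, n = 964.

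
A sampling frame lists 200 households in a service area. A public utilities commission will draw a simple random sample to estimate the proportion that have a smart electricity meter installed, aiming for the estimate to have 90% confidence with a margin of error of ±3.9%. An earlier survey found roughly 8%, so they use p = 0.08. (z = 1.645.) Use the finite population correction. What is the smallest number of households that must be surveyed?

Unadjusted: n₀ = 1.645² × 0.08 × 0.92 / 0.039² ≈ 130.94, so n₀ = 131.
Finite population correction with N = 200: n = n₀ / (1 + (n₀−1)/N) = 131 / (1 + 130/200) = 131 / 1.6500 ≈ 79.39.
Rounding up, n = 80.

80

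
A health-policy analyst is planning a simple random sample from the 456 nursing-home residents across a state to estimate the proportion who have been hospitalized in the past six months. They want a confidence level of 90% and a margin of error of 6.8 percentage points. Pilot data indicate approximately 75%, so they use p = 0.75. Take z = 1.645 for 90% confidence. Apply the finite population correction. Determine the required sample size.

Unadjusted: n₀ = 1.645² × 0.75 × 0.25 / 0.068² ≈ 109.73, so n₀ = 110.
Finite population correction with N = 456: n = n₀ / (1 + (n₀−1)/N) = 110 / (1 + 109/456) = 110 / 1.2390 ≈ 88.78.
Rounding up, n = 89.

89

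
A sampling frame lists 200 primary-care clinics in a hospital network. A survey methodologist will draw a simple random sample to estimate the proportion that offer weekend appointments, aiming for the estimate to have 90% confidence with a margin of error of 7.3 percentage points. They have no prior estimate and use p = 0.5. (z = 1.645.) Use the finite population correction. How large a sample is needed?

78

Unadjusted: n₀ = 1.645² × 0.50 × 0.50 / 0.073² ≈ 126.95, so n₀ = 127.
Finite population correction with N = 200: n = n₀ / (1 + (n₀−1)/N) = 127 / (1 + 126/200) = 127 / 1.6300 ≈ 77.91.
Rounding up, n = 78.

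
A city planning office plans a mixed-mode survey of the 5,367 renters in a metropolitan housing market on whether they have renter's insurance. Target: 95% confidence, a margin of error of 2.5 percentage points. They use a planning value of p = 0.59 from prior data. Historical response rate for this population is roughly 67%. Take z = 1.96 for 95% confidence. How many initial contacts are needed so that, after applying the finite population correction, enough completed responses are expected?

Completed interviews needed (unadjusted): n₀ = 1.96² × 0.2419 / 0.025² ≈ 1486.85 → 1487.
FPC for N = 5,367: n = 1487 / (1 + 1486/5367) = 1487 / 1.2769 ≈ 1164.56 → 1165.
At a 67% response rate, contacts needed = 1165 / 0.67 ≈ 1738.81 → 1739.

1739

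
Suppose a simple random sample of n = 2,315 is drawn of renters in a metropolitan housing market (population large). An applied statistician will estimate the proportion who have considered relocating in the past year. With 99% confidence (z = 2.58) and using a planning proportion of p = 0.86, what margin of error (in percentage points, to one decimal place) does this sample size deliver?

SE(p̂) = √[p(1−p)/n] = √[0.1204/2315] = 0.00721.
E = z × SE = 2.58 × 0.00721 = 0.01861, or 1.9 percentage points.

1.9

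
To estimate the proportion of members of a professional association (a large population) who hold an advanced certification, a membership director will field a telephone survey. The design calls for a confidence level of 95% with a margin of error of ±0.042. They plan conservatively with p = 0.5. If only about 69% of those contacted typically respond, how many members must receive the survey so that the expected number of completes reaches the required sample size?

For 95% confidence, z = 1.960.
Completed interviews needed: n₀ = 1.960² × 0.2500 / 0.042² ≈ 544.44 → 545.
At a 69% response rate, contacts needed = 545 / 0.69 ≈ 789.86 → 790.

790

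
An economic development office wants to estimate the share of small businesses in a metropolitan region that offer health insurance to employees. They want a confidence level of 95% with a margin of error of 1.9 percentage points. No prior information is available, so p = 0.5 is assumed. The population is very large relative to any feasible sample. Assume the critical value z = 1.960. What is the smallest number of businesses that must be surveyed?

With p = 0.5, p(1−p) = 0.25.
n = z²·p(1−p)/E² = 1.960² × 0.2500 / 0.019² = 3.8416 × 0.2500 / 0.000361 ≈ 2660.39.
Rounding up gives n = 2661.

2661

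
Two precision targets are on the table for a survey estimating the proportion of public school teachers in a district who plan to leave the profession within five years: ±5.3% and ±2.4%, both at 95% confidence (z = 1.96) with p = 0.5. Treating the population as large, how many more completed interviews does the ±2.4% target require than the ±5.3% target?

1326

At ±5.3%: n = 1.96² × 0.2500 / 0.053² ≈ 341.90 → 342.
At ±2.4%: n = 1.96² × 0.2500 / 0.024² ≈ 1667.36 → 1668.
Additional respondents: 1668 − 342 = 1326.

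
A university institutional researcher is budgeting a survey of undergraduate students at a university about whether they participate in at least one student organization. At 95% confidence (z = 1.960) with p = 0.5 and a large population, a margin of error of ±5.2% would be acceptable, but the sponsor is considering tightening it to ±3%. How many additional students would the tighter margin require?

At ±5.2%: n = 1.960² × 0.2500 / 0.052² ≈ 355.18 → 356.
At ±3%: n = 1.960² × 0.2500 / 0.030² ≈ 1067.11 → 1068.
Additional respondents: 1068 − 356 = 712.

712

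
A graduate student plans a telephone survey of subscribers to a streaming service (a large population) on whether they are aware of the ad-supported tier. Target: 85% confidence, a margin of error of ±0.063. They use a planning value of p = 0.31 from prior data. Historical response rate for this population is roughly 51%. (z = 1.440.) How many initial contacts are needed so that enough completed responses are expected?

Completed interviews needed: n₀ = 1.440² × 0.2139 / 0.063² ≈ 111.75 → 112.
At a 51% response rate, contacts needed = 112 / 0.51 ≈ 219.61 → 220.

220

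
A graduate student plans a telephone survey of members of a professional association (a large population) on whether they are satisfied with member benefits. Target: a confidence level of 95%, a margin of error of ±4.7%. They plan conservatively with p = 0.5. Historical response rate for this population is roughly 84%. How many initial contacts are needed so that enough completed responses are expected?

518

For 95% confidence, z = 1.960.
Completed interviews needed: n₀ = 1.960² × 0.2500 / 0.047² ≈ 434.77 → 435.
At an 84% response rate, contacts needed = 435 / 0.84 ≈ 517.86 → 518.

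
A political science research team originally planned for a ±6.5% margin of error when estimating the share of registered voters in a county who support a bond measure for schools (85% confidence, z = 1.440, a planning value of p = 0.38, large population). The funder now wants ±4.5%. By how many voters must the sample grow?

126

At ±6.5%: n = 1.440² × 0.2356 / 0.065² ≈ 115.63 → 116.
At ±4.5%: n = 1.440² × 0.2356 / 0.045² ≈ 241.25 → 242.
Additional respondents: 242 − 116 = 126.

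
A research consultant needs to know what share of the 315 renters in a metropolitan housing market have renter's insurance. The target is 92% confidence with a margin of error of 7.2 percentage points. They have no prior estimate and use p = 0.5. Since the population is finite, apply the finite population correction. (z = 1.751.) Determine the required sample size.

101

Unadjusted: n₀ = 1.751² × 0.50 × 0.50 / 0.072² ≈ 147.86, so n₀ = 148.
Finite population correction with N = 315: n = n₀ / (1 + (n₀−1)/N) = 148 / (1 + 147/315) = 148 / 1.4667 ≈ 100.91.
Rounding up, n = 101.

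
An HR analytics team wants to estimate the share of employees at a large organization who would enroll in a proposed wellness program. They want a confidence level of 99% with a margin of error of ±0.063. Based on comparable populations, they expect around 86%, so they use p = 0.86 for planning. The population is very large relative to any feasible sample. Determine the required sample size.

For 99% confidence, z = 2.576.
With p = 0.86, p(1−p) = 0.1204.
n = z²·p(1−p)/E² = 2.576² × 0.1204 / 0.063² = 6.6358 × 0.1204 / 0.003969 ≈ 201.30.
Rounding up gives n = 202.

202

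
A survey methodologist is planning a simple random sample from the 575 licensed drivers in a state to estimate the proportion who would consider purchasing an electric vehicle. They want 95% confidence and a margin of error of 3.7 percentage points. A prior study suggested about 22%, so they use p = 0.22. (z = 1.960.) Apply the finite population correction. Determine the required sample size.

263

Unadjusted: n₀ = 1.960² × 0.22 × 0.78 / 0.037² ≈ 481.53, so n₀ = 482.
Finite population correction with N = 575: n = n₀ / (1 + (n₀−1)/N) = 482 / (1 + 481/575) = 482 / 1.8365 ≈ 262.45.
Rounding up, n = 263.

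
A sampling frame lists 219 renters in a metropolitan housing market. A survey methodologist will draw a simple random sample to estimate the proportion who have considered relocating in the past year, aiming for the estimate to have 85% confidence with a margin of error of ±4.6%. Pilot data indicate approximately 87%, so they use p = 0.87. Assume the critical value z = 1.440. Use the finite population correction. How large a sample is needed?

74

Unadjusted: n₀ = 1.440² × 0.87 × 0.13 / 0.046² ≈ 110.83, so n₀ = 111.
Finite population correction with N = 219: n = n₀ / (1 + (n₀−1)/N) = 111 / (1 + 110/219) = 111 / 1.5023 ≈ 73.89.
Rounding up, n = 74.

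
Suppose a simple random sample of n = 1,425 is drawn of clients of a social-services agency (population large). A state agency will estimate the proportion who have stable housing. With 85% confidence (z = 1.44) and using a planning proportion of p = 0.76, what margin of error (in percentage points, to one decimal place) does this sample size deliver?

SE(p̂) = √[p(1−p)/n] = √[0.1824/1425] = 0.01131.
E = z × SE = 1.44 × 0.01131 = 0.01629, or 1.6 percentage points.

1.6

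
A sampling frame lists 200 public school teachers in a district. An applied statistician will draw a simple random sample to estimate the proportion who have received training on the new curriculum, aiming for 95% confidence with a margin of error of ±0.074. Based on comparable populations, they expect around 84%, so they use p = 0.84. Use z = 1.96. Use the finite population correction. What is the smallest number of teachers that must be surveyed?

65

Unadjusted: n₀ = 1.96² × 0.84 × 0.16 / 0.074² ≈ 94.29, so n₀ = 95.
Finite population correction with N = 200: n = n₀ / (1 + (n₀−1)/N) = 95 / (1 + 94/200) = 95 / 1.4700 ≈ 64.63.
Rounding up, n = 65.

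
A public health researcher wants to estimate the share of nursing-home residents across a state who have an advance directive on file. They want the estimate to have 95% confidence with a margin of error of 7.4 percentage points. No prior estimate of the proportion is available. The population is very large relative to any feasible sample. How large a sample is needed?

176

For 95% confidence, z = 1.960.
With no prior estimate, use p = 0.5, giving p(1−p) = 0.25.
n = z²·p(1−p)/E² = 1.960² × 0.2500 / 0.074² = 3.8416 × 0.2500 / 0.005476 ≈ 175.38.
Rounding up gives n = 176.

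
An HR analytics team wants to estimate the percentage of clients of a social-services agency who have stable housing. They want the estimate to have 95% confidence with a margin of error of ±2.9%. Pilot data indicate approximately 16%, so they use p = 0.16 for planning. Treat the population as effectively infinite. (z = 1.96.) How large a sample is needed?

With p = 0.16, p(1−p) = 0.1344.
n = z²·p(1−p)/E² = 1.96² × 0.1344 / 0.029² = 3.8416 × 0.1344 / 0.000841 ≈ 613.93.
Rounding up gives n = 614.

614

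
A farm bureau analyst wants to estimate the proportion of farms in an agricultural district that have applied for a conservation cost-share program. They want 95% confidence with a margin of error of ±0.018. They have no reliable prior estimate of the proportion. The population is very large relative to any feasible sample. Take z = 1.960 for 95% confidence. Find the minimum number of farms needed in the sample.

With no prior estimate, use p = 0.5, giving p(1−p) = 0.25.
n = z²·p(1−p)/E² = 1.960² × 0.2500 / 0.018² = 3.8416 × 0.2500 / 0.000324 ≈ 2964.20.
Rounding up gives n = 2965.

2965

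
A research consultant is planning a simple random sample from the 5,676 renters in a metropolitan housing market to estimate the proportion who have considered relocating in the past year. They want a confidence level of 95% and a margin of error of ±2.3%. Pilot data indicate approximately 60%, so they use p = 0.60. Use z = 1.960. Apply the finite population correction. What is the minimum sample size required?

Unadjusted: n₀ = 1.960² × 0.60 × 0.40 / 0.023² ≈ 1742.88, so n₀ = 1743.
Finite population correction with N = 5,676: n = n₀ / (1 + (n₀−1)/N) = 1743 / (1 + 1742/5676) = 1743 / 1.3069 ≈ 1333.68.
Rounding up, n = 1334.

1334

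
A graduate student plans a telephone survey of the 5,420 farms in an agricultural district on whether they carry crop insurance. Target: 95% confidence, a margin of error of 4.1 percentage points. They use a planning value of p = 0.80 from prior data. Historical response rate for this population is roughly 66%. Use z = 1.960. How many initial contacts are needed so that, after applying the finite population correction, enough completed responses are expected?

Completed interviews needed (unadjusted): n₀ = 1.960² × 0.1600 / 0.041² ≈ 365.65 → 366.
FPC for N = 5,420: n = 366 / (1 + 365/5420) = 366 / 1.0673 ≈ 342.91 → 343.
At a 66% response rate, contacts needed = 343 / 0.66 ≈ 519.70 → 520.

520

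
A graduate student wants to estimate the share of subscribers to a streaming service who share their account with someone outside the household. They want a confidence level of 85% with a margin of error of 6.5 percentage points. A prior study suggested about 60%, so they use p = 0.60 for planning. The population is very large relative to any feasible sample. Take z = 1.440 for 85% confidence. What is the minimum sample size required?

With p = 0.60, p(1−p) = 0.2400.
n = z²·p(1−p)/E² = 1.440² × 0.2400 / 0.065² = 2.0736 × 0.2400 / 0.004225 ≈ 117.79.
Rounding up gives n = 118.

118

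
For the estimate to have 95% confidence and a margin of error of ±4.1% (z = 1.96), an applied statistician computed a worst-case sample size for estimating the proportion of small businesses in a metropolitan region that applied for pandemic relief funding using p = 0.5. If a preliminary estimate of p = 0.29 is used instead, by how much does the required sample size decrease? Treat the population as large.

101

Conservative (p = 0.5): n = 1.96² × 0.25 / 0.041² ≈ 571.33 → 572.
Using p = 0.29: p(1−p) = 0.2059, so n = 1.96² × 0.2059 / 0.041² ≈ 470.54 → 471.
Reduction: 572 − 471 = 101.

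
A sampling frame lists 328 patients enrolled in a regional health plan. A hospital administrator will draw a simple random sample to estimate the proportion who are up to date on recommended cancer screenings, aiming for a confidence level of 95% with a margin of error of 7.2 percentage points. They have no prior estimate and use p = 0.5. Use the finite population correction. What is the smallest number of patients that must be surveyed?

For 95% confidence, z = 1.960.
Unadjusted: n₀ = 1.960² × 0.50 × 0.50 / 0.072² ≈ 185.26, so n₀ = 186.
Finite population correction with N = 328: n = n₀ / (1 + (n₀−1)/N) = 186 / (1 + 185/328) = 186 / 1.5640 ≈ 118.92.
Rounding up, n = 119.

119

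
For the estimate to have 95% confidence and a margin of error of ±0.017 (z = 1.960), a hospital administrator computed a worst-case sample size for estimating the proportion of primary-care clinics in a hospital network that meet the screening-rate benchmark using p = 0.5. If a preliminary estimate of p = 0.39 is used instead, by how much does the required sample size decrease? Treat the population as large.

Conservative (p = 0.5): n = 1.960² × 0.25 / 0.017² ≈ 3323.18 → 3324.
Using p = 0.39: p(1−p) = 0.2379, so n = 1.960² × 0.2379 / 0.017² ≈ 3162.34 → 3163.
Reduction: 3324 − 3163 = 161.

161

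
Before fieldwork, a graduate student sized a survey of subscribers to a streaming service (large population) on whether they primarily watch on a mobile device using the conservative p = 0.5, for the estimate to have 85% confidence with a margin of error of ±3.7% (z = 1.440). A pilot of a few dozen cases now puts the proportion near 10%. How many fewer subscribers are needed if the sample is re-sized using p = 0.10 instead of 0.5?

242

Conservative (p = 0.5): n = 1.440² × 0.25 / 0.037² ≈ 378.67 → 379.
Using p = 0.10: p(1−p) = 0.0900, so n = 1.440² × 0.0900 / 0.037² ≈ 136.32 → 137.
Reduction: 379 − 137 = 242.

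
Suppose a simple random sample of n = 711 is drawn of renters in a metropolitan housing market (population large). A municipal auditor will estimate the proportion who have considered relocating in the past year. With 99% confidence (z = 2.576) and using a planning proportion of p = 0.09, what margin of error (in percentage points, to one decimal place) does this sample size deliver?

SE(p̂) = √[p(1−p)/n] = √[0.0819/711] = 0.01073.
E = z × SE = 2.576 × 0.01073 = 0.02765, or 2.8 percentage points.

2.8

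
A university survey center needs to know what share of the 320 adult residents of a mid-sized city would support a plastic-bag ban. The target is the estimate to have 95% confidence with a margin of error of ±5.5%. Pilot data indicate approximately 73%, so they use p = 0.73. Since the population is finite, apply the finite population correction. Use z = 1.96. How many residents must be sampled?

141

Unadjusted: n₀ = 1.96² × 0.73 × 0.27 / 0.055² ≈ 250.31, so n₀ = 251.
Finite population correction with N = 320: n = n₀ / (1 + (n₀−1)/N) = 251 / (1 + 250/320) = 251 / 1.7812 ≈ 140.91.
Rounding up, n = 141.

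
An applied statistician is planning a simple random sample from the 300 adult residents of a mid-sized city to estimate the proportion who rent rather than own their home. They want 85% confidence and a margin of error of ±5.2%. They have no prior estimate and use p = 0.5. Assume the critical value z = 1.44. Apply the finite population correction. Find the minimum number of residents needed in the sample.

Unadjusted: n₀ = 1.44² × 0.50 × 0.50 / 0.052² ≈ 191.72, so n₀ = 192.
Finite population correction with N = 300: n = n₀ / (1 + (n₀−1)/N) = 192 / (1 + 191/300) = 192 / 1.6367 ≈ 117.31.
Rounding up, n = 118.

118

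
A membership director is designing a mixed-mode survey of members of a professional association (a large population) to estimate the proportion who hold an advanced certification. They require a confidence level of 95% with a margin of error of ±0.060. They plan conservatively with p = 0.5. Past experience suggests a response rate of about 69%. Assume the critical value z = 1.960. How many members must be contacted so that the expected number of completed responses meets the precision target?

Completed interviews needed: n₀ = 1.960² × 0.2500 / 0.060² ≈ 266.78 → 267.
At a 69% response rate, contacts needed = 267 / 0.69 ≈ 386.96 → 387.

387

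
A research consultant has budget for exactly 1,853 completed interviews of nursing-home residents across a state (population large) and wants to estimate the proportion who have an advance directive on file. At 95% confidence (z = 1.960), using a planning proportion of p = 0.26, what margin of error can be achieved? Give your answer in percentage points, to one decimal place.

SE(p̂) = √[p(1−p)/n] = √[0.1924/1853] = 0.01019.
E = z × SE = 1.960 × 0.01019 = 0.01997, or 2.0 percentage points.

2.0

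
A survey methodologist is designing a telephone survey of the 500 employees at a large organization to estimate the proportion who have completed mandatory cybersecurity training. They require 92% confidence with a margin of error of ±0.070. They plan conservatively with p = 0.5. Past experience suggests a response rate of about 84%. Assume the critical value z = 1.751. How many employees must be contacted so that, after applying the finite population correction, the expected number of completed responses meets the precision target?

Completed interviews needed (unadjusted): n₀ = 1.751² × 0.2500 / 0.070² ≈ 156.43 → 157.
FPC for N = 500: n = 157 / (1 + 156/500) = 157 / 1.3120 ≈ 119.66 → 120.
At an 84% response rate, contacts needed = 120 / 0.84 ≈ 142.86 → 143.

143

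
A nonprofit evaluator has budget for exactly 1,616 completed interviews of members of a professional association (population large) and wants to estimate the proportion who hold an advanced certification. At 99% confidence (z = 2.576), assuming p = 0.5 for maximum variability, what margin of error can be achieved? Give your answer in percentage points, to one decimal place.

3.2

SE(p̂) = √[p(1−p)/n] = √[0.2500/1616] = 0.01244.
E = z × SE = 2.576 × 0.01244 = 0.03204, or 3.2 percentage points.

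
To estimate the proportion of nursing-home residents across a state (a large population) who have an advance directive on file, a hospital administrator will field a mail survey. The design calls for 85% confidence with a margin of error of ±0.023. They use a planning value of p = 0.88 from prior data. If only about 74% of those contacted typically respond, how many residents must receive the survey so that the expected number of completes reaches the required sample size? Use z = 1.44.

Completed interviews needed: n₀ = 1.44² × 0.1056 / 0.023² ≈ 413.94 → 414.
At a 74% response rate, contacts needed = 414 / 0.74 ≈ 559.46 → 560.

560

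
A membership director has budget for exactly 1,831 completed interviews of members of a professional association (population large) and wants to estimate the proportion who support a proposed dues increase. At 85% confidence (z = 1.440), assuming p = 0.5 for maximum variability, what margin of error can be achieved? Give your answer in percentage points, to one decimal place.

SE(p̂) = √[p(1−p)/n] = √[0.2500/1831] = 0.01168.
E = z × SE = 1.440 × 0.01168 = 0.01683, or 1.7 percentage points.

1.7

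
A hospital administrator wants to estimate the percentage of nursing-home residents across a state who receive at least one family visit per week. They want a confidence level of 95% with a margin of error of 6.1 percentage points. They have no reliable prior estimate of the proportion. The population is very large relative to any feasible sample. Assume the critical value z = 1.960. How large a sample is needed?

With no prior estimate, use p = 0.5, giving p(1−p) = 0.25.
n = z²·p(1−p)/E² = 1.960² × 0.2500 / 0.061² = 3.8416 × 0.2500 / 0.003721 ≈ 258.10.
Rounding up gives n = 259.

259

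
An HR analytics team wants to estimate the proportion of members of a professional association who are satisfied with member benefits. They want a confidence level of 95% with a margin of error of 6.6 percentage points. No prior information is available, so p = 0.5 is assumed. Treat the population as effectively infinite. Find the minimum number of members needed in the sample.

For 95% confidence, z = 1.96.
With p = 0.5, p(1−p) = 0.25.
n = z²·p(1−p)/E² = 1.96² × 0.2500 / 0.066² = 3.8416 × 0.2500 / 0.004356 ≈ 220.48.
Rounding up gives n = 221.

221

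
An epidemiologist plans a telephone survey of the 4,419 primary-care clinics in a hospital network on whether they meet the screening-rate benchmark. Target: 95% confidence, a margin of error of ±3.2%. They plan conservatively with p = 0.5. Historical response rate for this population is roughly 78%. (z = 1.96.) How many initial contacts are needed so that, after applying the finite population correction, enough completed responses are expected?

993

Completed interviews needed (unadjusted): n₀ = 1.96² × 0.2500 / 0.032² ≈ 937.89 → 938.
FPC for N = 4,419: n = 938 / (1 + 937/4419) = 938 / 1.2120 ≈ 773.90 → 774.
At a 78% response rate, contacts needed = 774 / 0.78 ≈ 992.31 → 993.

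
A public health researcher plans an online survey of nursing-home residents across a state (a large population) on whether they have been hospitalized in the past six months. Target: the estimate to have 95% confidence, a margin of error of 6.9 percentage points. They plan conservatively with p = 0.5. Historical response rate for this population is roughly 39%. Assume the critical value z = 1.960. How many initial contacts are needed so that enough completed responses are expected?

518

Completed interviews needed: n₀ = 1.960² × 0.2500 / 0.069² ≈ 201.72 → 202.
At a 39% response rate, contacts needed = 202 / 0.39 ≈ 517.95 → 518.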